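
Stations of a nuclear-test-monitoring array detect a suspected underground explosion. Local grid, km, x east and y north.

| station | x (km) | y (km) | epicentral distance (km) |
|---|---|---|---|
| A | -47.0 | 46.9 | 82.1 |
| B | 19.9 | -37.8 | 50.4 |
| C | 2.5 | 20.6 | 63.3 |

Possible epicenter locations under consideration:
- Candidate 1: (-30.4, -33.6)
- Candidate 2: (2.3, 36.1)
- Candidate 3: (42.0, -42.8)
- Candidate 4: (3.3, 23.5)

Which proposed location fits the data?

Candidate 1

For each candidate, compare |candidate − station| to the reported distance:
Candidate 1: residuals A 0.1, B 0.1, C 0.1 → max 0.1 km
Candidate 2: residuals A 31.6, B 25.6, C 47.8 → max 47.8 km
Candidate 3: residuals A 44.3, B 27.7, C 11.4 → max 44.3 km
Candidate 4: residuals A 26.6, B 13.1, C 60.3 → max 60.3 km
Only Candidate 1 has all residuals ≈ 0.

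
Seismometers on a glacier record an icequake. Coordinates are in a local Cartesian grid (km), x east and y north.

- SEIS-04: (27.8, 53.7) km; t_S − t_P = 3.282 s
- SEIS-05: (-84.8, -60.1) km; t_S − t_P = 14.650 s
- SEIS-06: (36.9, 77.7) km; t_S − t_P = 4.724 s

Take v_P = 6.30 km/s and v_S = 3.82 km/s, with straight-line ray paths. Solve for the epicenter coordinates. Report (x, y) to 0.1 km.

Distance from S−P lag: d = Δt · v_P v_S / (v_P − v_S) = Δt · (6.30·3.82)/(6.30−3.82) ≈ 9.7040·Δt.
So d_SEIS-04 = 31.85, d_SEIS-05 = 142.16, d_SEIS-06 = 45.84 km.
Circle about each station: (x − 27.8)² + (y − 53.7)² = 31.85²; (x + 84.8)² + (y + 60.1)² = 142.16²; (x − 36.9)² + (y − 77.7)² = 45.84².
Subtracting the SEIS-04 equation from the SEIS-05 and SEIS-06 equations removes the quadratic terms:
-225.2 x − 227.6 y = -12048.52
18.2 x + 48.0 y = 2655.49
Solving the 2×2 system: x ≈ -3.9, y ≈ 56.8 km.
Check against SEIS-04 (with the unrounded x, y): √((x − 27.8)²+(y − 53.7)²) = 31.86 ≈ 31.85 km. ✓

-3.9 km east, 56.8 km north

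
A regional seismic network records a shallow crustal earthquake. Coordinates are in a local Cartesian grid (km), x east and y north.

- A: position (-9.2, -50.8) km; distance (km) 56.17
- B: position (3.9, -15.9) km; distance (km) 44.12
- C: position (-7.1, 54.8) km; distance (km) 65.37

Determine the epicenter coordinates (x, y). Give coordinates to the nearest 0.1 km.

Circle about each station: (x + 9.2)² + (y + 50.8)² = 56.17²; (x − 3.9)² + (y + 15.9)² = 44.12²; (x + 7.1)² + (y − 54.8)² = 65.37².
Subtracting the A equation from the B and C equations removes the quadratic terms:
26.2 x + 69.8 y = -1188.77
4.2 x + 211.2 y = -730.00
Solving the 2×2 system: x ≈ -38.2, y ≈ -2.7 km.
Check against A (with the unrounded x, y): √((x + 9.2)²+(y + 50.8)²) = 56.16 ≈ 56.17 km. ✓

-38.2 km east, -2.7 km north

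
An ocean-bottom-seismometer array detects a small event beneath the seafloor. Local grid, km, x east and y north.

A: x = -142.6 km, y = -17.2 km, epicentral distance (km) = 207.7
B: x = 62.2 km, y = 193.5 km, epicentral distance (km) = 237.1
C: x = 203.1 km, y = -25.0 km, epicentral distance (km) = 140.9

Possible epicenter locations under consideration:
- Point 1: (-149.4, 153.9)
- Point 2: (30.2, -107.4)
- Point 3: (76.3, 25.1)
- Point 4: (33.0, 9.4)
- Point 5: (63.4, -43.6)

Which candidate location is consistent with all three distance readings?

Point 5

For each candidate, compare |candidate − station| to the reported distance:
Point 1: residuals A 36.5, B 21.8, C 254.4 → max 254.4 km
Point 2: residuals A 12.8, B 65.5, C 50.6 → max 65.5 km
Point 3: residuals A 15.2, B 68.1, C 4.6 → max 68.1 km
Point 4: residuals A 30.1, B 50.7, C 32.6 → max 50.7 km
Point 5: residuals A 0.0, B 0.0, C 0.0 → max 0.0 km
Only Point 5 has all residuals ≈ 0.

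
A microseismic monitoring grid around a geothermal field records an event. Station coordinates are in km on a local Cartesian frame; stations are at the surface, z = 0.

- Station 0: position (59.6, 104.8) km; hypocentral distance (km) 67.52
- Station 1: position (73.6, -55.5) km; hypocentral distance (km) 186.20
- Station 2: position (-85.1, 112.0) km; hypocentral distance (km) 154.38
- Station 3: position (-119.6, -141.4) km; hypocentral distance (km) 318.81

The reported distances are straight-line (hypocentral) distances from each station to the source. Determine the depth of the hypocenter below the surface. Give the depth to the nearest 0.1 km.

Each station gives a sphere (x−x_i)² + (y−y_i)² + z² = d_i² (stations at z=0).
Subtracting the Station 0 sphere from Station 1 and Station 2: z² cancels, leaving linear equations in x and y:
28.0 x − 320.6 y = -36149.48
-289.4 x + 14.4 y = -14023.42
Solving: x ≈ 54.303, y ≈ 117.498 km (keep extra digits for the depth step; rounded: 54.3, 117.5).
Then from the Station 0 sphere: z² = 67.52² − (x − 59.6)² − (y − 104.8)² with x = 54.303, y = 117.498, so z ≈ 66.103 ≈ 66.1 km.

depth ≈ 66.1 km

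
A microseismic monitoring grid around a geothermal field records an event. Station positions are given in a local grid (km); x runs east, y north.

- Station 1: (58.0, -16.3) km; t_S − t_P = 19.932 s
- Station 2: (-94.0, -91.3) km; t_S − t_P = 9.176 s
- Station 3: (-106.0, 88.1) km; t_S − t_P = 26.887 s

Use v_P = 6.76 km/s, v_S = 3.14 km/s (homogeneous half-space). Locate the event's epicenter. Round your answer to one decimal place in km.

x ≈ -50.6 km, y ≈ -59.5 km

Distance from S−P lag: d = Δt · v_P v_S / (v_P − v_S) = Δt · (6.76·3.14)/(6.76−3.14) ≈ 5.8636·Δt.
So d_Station 1 = 116.87, d_Station 2 = 53.80, d_Station 3 = 157.66 km.
Circle about each station: (x − 58.0)² + (y + 16.3)² = 116.87²; (x + 94.0)² + (y + 91.3)² = 53.80²; (x + 106.0)² + (y − 88.1)² = 157.66².
Subtracting the Station 1 equation from the Station 2 and Station 3 equations removes the quadratic terms:
-304.0 x − 150.0 y = 24306.16
-328.0 x + 208.8 y = 4169.84
Solving the 2×2 system: x ≈ -50.6, y ≈ -59.5 km.
Check against Station 1 (with the unrounded x, y): √((x − 58.0)²+(y + 16.3)²) = 116.87 ≈ 116.87 km. ✓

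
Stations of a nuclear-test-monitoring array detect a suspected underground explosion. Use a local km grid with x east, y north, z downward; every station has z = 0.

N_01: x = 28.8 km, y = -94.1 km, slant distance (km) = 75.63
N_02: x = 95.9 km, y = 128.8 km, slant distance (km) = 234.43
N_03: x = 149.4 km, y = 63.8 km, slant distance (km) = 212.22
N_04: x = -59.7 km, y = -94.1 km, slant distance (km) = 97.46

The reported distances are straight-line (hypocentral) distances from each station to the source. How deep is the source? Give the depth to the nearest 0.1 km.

Each station gives a sphere (x−x_i)² + (y−y_i)² + z² = d_i² (stations at z=0).
Subtracting the N_01 sphere from N_02 and N_03: z² cancels, leaving linear equations in x and y:
134.2 x + 445.8 y = -33135.53
241.2 x + 315.8 y = -22610.88
Solving: x ≈ 5.899, y ≈ -76.104 km (keep extra digits for the depth step; rounded: 5.9, -76.1).
Then from the N_01 sphere: z² = 75.63² − (x − 28.8)² − (y + 94.1)² with x = 5.899, y = -76.104, so z ≈ 69.797 ≈ 69.8 km.

depth ≈ 69.8 km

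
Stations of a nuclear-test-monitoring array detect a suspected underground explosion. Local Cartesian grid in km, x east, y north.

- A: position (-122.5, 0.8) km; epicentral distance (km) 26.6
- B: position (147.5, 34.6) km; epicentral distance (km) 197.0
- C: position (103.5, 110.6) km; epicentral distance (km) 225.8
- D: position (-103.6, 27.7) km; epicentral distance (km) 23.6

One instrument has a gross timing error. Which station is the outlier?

Solve using three stations at a time. Using A, C, D (subtract circle equations pairwise → linear system) gives (x, y) ≈ (-96.2, 5.2).
Distances from that point to each station vs reported:
  A: calculated 26.7 vs reported 26.6 → residual 0.1 km
  B: calculated 245.5 vs reported 197.0 → residual 48.5 km
  C: calculated 225.8 vs reported 225.8 → residual 0.0 km
  D: calculated 23.7 vs reported 23.6 → residual 0.1 km
A, C, D are mutually consistent (residuals ≈ 0); B is off by 48.5 km.

B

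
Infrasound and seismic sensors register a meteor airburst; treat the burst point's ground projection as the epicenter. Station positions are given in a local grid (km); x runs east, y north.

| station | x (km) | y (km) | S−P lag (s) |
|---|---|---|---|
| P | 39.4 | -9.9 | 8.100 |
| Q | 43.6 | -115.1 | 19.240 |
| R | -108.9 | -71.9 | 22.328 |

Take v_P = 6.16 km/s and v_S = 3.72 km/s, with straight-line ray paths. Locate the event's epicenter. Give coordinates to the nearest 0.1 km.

x ≈ 49.5 km, y ≈ 65.5 km

Distance from S−P lag: d = Δt · v_P v_S / (v_P − v_S) = Δt · (6.16·3.72)/(6.16−3.72) ≈ 9.3915·Δt.
So d_P = 76.07, d_Q = 180.69, d_R = 209.69 km.
Circle about each station: (x − 39.4)² + (y + 9.9)² = 76.07²; (x − 43.6)² + (y + 115.1)² = 180.69²; (x + 108.9)² + (y + 71.9)² = 209.69².
Subtracting the P equation from the Q and R equations removes the quadratic terms:
8.4 x − 210.4 y = -13363.63
-296.6 x − 124.0 y = -22804.80
Solving the 2×2 system: x ≈ 49.5, y ≈ 65.5 km.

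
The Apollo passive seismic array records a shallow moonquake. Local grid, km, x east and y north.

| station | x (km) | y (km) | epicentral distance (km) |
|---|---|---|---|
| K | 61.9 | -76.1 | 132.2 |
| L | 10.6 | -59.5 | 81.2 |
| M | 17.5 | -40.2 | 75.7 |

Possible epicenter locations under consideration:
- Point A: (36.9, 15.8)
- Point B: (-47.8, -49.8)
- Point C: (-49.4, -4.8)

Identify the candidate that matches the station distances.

Point C

For each candidate, compare |candidate − station| to the reported distance:
Point A: residuals K 37.0, L 1.4, M 16.4 → max 37.0 km
Point B: residuals K 19.4, L 22.0, M 9.7 → max 22.0 km
Point C: residuals K 0.0, L 0.0, M 0.0 → max 0.0 km
Only Point C has all residuals ≈ 0.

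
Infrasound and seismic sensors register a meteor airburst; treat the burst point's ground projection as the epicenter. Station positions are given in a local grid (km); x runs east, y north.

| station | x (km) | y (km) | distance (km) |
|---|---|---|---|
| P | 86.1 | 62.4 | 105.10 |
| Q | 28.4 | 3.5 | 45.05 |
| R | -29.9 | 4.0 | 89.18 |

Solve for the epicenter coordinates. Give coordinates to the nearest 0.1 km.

49.7 km east, -36.2 km north

Circle about each station: (x − 86.1)² + (y − 62.4)² = 105.10²; (x − 28.4)² + (y − 3.5)² = 45.05²; (x + 29.9)² + (y − 4.0)² = 89.18².
Subtracting the P equation from the Q and R equations removes the quadratic terms:
-115.4 x − 117.8 y = -1471.65
-232.0 x − 116.8 y = -7304.02
Solving the 2×2 system: x ≈ 49.7, y ≈ -36.2 km.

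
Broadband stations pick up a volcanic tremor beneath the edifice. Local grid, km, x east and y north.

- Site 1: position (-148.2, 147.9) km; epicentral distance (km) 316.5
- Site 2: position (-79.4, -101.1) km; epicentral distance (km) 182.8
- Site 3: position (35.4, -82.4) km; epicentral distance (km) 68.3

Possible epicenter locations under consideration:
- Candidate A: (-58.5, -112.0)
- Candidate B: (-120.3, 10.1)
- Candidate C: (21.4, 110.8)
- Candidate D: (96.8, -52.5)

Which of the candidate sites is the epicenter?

Candidate D

For each candidate, compare |candidate − station| to the reported distance:
Candidate A: residuals Site 1 41.6, Site 2 159.2, Site 3 30.2 → max 159.2 km
Candidate B: residuals Site 1 175.9, Site 2 64.3, Site 3 112.8 → max 175.9 km
Candidate C: residuals Site 1 142.9, Site 2 51.9, Site 3 125.4 → max 142.9 km
Candidate D: residuals Site 1 0.0, Site 2 0.0, Site 3 0.0 → max 0.0 km
Only Candidate D has all residuals ≈ 0.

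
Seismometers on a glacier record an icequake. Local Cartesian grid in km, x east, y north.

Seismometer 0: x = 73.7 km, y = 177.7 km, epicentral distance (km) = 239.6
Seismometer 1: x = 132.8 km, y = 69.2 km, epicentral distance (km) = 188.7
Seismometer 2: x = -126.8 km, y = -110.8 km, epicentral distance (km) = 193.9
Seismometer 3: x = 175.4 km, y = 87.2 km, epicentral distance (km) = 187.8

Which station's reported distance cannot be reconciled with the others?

Seismometer 1

Solve using three stations at a time. Using Seismometer 0, Seismometer 2, Seismometer 3 (subtract circle equations pairwise → linear system) gives (x, y) ≈ (60.8, -61.6).
Distances from that point to each station vs reported:
  Seismometer 0: calculated 239.6 vs reported 239.6 → residual 0.0 km
  Seismometer 1: calculated 149.3 vs reported 188.7 → residual 39.4 km
  Seismometer 2: calculated 193.9 vs reported 193.9 → residual 0.0 km
  Seismometer 3: calculated 187.8 vs reported 187.8 → residual 0.0 km
Seismometer 0, Seismometer 2, Seismometer 3 are mutually consistent (residuals ≈ 0); Seismometer 1 is off by 39.4 km.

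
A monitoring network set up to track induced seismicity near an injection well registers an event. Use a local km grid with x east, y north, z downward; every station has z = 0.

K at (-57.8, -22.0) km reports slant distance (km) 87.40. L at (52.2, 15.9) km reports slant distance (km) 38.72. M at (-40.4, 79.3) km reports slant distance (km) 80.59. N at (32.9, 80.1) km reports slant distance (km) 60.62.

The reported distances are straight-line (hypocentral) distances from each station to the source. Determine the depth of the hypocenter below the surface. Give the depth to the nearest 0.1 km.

12.0 km

Each station gives a sphere (x−x_i)² + (y−y_i)² + z² = d_i² (stations at z=0).
Subtracting the K sphere from L and M: z² cancels, leaving linear equations in x and y:
220.0 x + 75.8 y = 5292.33
34.8 x + 202.6 y = 5239.82
Solving: x ≈ 16.098, y ≈ 23.098 km (keep extra digits for the depth step; rounded: 16.1, 23.1).
Then from the K sphere: z² = 87.40² − (x + 57.8)² − (y + 22.0)² with x = 16.098, y = 23.098, so z ≈ 12.001 ≈ 12.0 km.
Check against N (with the unrounded solution): distance 60.63 ≈ 60.62 km. ✓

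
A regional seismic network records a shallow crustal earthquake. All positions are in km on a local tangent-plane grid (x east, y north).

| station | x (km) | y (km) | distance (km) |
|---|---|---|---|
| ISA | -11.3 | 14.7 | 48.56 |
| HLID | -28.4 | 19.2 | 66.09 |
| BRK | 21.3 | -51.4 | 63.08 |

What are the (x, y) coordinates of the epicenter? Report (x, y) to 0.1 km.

(37.0, 9.7)

Circle about each station: (x + 11.3)² + (y − 14.7)² = 48.56²; (x + 28.4)² + (y − 19.2)² = 66.09²; (x − 21.3)² + (y + 51.4)² = 63.08².
Subtracting the ISA equation from the HLID and BRK equations removes the quadratic terms:
-34.2 x + 9.0 y = -1178.39
65.2 x − 132.2 y = 1130.86
Solving the 2×2 system: x ≈ 37.0, y ≈ 9.7 km.
Check against ISA (with the unrounded x, y): √((x + 11.3)²+(y − 14.7)²) = 48.57 ≈ 48.56 km. ✓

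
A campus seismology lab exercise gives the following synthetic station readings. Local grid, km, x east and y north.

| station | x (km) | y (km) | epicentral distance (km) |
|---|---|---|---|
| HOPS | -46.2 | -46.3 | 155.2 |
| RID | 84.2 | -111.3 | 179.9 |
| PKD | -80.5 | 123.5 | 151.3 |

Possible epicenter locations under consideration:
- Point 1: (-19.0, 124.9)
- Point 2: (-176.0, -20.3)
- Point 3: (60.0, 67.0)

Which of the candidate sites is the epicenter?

For each candidate, compare |candidate − station| to the reported distance:
Point 1: residuals HOPS 18.1, RID 77.9, PKD 89.8 → max 89.8 km
Point 2: residuals HOPS 22.8, RID 95.8, PKD 21.3 → max 95.8 km
Point 3: residuals HOPS 0.1, RID 0.0, PKD 0.1 → max 0.1 km
Only Point 3 has all residuals ≈ 0.

Point 3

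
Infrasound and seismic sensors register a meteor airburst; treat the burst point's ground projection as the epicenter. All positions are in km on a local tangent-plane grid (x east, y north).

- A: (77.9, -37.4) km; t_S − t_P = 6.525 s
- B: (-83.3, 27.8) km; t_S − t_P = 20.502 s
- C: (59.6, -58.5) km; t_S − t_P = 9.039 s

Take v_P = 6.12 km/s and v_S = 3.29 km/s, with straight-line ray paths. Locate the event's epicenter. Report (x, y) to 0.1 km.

60.9 km east, 5.8 km north

Distance from S−P lag: d = Δt · v_P v_S / (v_P − v_S) = Δt · (6.12·3.29)/(6.12−3.29) ≈ 7.1148·Δt.
So d_A = 46.42, d_B = 145.87, d_C = 64.31 km.
Circle about each station: (x − 77.9)² + (y + 37.4)² = 46.42²; (x + 83.3)² + (y − 27.8)² = 145.87²; (x − 59.6)² + (y + 58.5)² = 64.31².
Subtracting the A equation from the B and C equations removes the quadratic terms:
-322.4 x + 130.4 y = -18878.68
-36.6 x − 42.2 y = -2473.72
Solving the 2×2 system: x ≈ 60.9, y ≈ 5.8 km.
Check against A (with the unrounded x, y): √((x − 77.9)²+(y + 37.4)²) = 46.42 ≈ 46.42 km. ✓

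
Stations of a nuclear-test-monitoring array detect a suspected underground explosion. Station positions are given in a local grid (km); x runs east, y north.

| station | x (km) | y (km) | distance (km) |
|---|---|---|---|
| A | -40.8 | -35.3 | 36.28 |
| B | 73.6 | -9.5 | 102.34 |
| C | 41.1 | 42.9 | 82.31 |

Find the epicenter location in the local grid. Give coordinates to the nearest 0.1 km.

-28.4 km east, -1.2 km north

Circle about each station: (x + 40.8)² + (y + 35.3)² = 36.28²; (x − 73.6)² + (y + 9.5)² = 102.34²; (x − 41.1)² + (y − 42.9)² = 82.31².
Subtracting pairs of circle equations eliminates x²+y² and gives linear equations (the radical axes):
228.8 x + 51.6 y = -6560.76
163.8 x + 156.4 y = -4839.81
Solving the 2×2 system: x ≈ -28.4, y ≈ -1.2 km.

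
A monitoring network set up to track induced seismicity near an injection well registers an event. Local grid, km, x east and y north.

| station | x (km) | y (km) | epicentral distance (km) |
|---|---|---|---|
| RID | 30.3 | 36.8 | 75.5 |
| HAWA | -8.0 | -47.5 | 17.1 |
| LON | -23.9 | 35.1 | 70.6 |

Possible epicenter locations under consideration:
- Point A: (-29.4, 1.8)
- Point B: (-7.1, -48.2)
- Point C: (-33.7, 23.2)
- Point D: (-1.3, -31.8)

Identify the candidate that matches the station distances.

For each candidate, compare |candidate − station| to the reported distance:
Point A: residuals RID 6.3, HAWA 36.6, LON 36.8 → max 36.8 km
Point B: residuals RID 17.4, HAWA 16.0, LON 14.4 → max 17.4 km
Point C: residuals RID 10.1, HAWA 58.1, LON 55.2 → max 58.1 km
Point D: residuals RID 0.0, HAWA 0.0, LON 0.0 → max 0.0 km
Only Point D has all residuals ≈ 0.

Point D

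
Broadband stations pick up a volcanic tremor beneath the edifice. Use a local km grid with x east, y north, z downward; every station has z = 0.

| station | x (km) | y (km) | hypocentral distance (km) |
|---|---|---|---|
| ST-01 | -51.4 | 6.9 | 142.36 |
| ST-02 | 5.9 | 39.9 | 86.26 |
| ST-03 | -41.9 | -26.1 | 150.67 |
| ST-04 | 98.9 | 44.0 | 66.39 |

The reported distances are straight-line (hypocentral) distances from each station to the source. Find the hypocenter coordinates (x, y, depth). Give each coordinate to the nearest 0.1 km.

x ≈ 67.9 km, y ≈ 60.3 km, depth ≈ 56.4 km

Each station gives a sphere (x−x_i)² + (y−y_i)² + z² = d_i² (stations at z=0).
Subtracting the ST-01 sphere from ST-02 and ST-03: z² cancels, leaving linear equations in x and y:
114.6 x + 66.0 y = 11762.83
19.0 x − 66.0 y = -2687.83
Solving: x ≈ 67.927, y ≈ 60.279 km (keep extra digits for the depth step; rounded: 67.9, 60.3).
Then from the ST-01 sphere: z² = 142.36² − (x + 51.4)² − (y − 6.9)² with x = 67.927, y = 60.279, so z ≈ 56.375 ≈ 56.4 km.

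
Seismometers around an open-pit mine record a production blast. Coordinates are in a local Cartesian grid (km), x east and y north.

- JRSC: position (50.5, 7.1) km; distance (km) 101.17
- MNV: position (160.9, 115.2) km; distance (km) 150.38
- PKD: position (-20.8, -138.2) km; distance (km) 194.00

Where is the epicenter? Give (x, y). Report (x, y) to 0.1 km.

(142.9, -34.1)

Circle about each station: (x − 50.5)² + (y − 7.1)² = 101.17²; (x − 160.9)² + (y − 115.2)² = 150.38²; (x + 20.8)² + (y + 138.2)² = 194.00².
Subtracting the JRSC equation from the MNV and PKD equations removes the quadratic terms:
220.8 x + 216.2 y = 24180.41
-142.6 x − 290.6 y = -10469.41
Solving the 2×2 system: x ≈ 142.9, y ≈ -34.1 km.
Check against JRSC (with the unrounded x, y): √((x − 50.5)²+(y − 7.1)²) = 101.16 ≈ 101.17 km. ✓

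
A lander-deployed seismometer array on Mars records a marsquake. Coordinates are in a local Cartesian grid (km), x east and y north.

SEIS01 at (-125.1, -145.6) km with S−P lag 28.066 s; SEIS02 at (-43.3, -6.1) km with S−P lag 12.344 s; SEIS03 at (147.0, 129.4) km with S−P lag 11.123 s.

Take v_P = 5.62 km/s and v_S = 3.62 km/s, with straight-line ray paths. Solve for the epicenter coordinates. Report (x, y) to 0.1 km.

(42.8, 85.3)

Distance from S−P lag: d = Δt · v_P v_S / (v_P − v_S) = Δt · (5.62·3.62)/(5.62−3.62) ≈ 10.1722·Δt.
So d_SEIS01 = 285.49, d_SEIS02 = 125.57, d_SEIS03 = 113.15 km.
Circle about each station: (x + 125.1)² + (y + 145.6)² = 285.49²; (x + 43.3)² + (y + 6.1)² = 125.57²; (x − 147.0)² + (y − 129.4)² = 113.15².
Subtracting pairs of circle equations eliminates x²+y² and gives linear equations (the radical axes):
163.6 x + 279.0 y = 30799.45
544.2 x + 550.0 y = 70205.61
Solving the 2×2 system: x ≈ 42.8, y ≈ 85.3 km.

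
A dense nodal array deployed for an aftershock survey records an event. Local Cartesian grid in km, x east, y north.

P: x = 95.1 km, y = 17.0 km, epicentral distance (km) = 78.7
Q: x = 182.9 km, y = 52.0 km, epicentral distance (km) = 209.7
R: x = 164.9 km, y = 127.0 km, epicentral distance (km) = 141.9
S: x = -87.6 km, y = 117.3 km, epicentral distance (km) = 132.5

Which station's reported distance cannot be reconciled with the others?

Q

Solve using three stations at a time. Using P, R, S (subtract circle equations pairwise → linear system) gives (x, y) ≈ (35.6, 68.5).
Distances from that point to each station vs reported:
  P: calculated 78.7 vs reported 78.7 → residual 0.0 km
  Q: calculated 148.2 vs reported 209.7 → residual 61.5 km
  R: calculated 141.9 vs reported 141.9 → residual 0.0 km
  S: calculated 132.5 vs reported 132.5 → residual 0.0 km
P, R, S are mutually consistent (residuals ≈ 0); Q is off by 61.5 km.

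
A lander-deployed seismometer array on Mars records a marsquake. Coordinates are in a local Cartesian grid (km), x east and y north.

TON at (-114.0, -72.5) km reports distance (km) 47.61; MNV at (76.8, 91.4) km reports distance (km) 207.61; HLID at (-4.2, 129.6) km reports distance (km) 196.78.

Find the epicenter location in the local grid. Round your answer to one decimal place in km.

-69.3 km east, -56.1 km north

Circle about each station: (x + 114.0)² + (y + 72.5)² = 47.61²; (x − 76.8)² + (y − 91.4)² = 207.61²; (x + 4.2)² + (y − 129.6)² = 196.78².
Subtracting pairs of circle equations eliminates x²+y² and gives linear equations (the radical axes):
381.6 x + 327.8 y = -44835.25
219.6 x + 404.2 y = -37894.11
Solving the 2×2 system: x ≈ -69.3, y ≈ -56.1 km.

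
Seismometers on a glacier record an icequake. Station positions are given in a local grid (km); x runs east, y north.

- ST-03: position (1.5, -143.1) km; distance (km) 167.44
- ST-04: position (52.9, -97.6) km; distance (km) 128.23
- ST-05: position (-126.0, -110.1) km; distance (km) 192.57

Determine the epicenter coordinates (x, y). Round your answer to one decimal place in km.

Circle about each station: (x − 1.5)² + (y + 143.1)² = 167.44²; (x − 52.9)² + (y + 97.6)² = 128.23²; (x + 126.0)² + (y + 110.1)² = 192.57².
Subtracting the ST-03 equation from the ST-04 and ST-05 equations removes the quadratic terms:
102.8 x + 91.0 y = 3437.53
-255.0 x + 66.0 y = -1528.90
Solving the 2×2 system: x ≈ 12.2, y ≈ 24.0 km.

x ≈ 12.2 km, y ≈ 24.0 km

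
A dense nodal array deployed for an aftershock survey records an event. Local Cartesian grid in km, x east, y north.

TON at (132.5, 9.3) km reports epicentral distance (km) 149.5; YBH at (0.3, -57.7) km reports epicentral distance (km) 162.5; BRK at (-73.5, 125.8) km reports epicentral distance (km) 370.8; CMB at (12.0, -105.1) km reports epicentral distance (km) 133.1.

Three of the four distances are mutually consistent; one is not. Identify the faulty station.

Solve using three stations at a time. Using TON, YBH, CMB (subtract circle equations pairwise → linear system) gives (x, y) ≈ (140.4, -139.9).
Distances from that point to each station vs reported:
  TON: calculated 149.4 vs reported 149.5 → residual 0.1 km
  YBH: calculated 162.4 vs reported 162.5 → residual 0.1 km
  BRK: calculated 341.1 vs reported 370.8 → residual 29.7 km
  CMB: calculated 133.0 vs reported 133.1 → residual 0.1 km
TON, YBH, CMB are mutually consistent (residuals ≈ 0); BRK is off by 29.7 km.

BRK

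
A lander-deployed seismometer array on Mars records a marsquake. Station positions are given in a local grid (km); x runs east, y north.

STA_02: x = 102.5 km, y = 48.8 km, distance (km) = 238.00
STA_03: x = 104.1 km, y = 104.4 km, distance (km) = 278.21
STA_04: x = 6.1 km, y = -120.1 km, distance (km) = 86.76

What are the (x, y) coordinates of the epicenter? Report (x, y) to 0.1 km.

x ≈ -79.3 km, y ≈ -104.8 km

Circle about each station: (x − 102.5)² + (y − 48.8)² = 238.00²; (x − 104.1)² + (y − 104.4)² = 278.21²; (x − 6.1)² + (y + 120.1)² = 86.76².
Subtracting the STA_02 equation from the STA_03 and STA_04 equations removes the quadratic terms:
3.2 x + 111.2 y = -11908.32
-192.8 x − 337.8 y = 50690.23
Solving the 2×2 system: x ≈ -79.3, y ≈ -104.8 km.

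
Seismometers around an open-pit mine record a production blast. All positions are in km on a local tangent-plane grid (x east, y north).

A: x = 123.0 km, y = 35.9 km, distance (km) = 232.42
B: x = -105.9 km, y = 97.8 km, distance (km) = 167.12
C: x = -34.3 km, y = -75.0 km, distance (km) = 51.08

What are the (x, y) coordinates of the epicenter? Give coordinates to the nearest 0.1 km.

Circle about each station: (x − 123.0)² + (y − 35.9)² = 232.42²; (x + 105.9)² + (y − 97.8)² = 167.12²; (x + 34.3)² + (y + 75.0)² = 51.08².
Subtracting pairs of circle equations eliminates x²+y² and gives linear equations (the radical axes):
-457.8 x + 123.8 y = 30451.80
-314.6 x − 221.8 y = 41793.57
Solving the 2×2 system: x ≈ -84.9, y ≈ -68.0 km.

x ≈ -84.9 km, y ≈ -68.0 km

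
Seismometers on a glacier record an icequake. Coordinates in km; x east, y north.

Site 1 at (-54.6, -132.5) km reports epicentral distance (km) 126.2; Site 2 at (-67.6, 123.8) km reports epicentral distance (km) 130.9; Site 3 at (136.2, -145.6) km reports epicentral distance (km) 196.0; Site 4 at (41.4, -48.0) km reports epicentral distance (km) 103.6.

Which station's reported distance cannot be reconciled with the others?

Solve using three stations at a time. Using Site 1, Site 2, Site 4 (subtract circle equations pairwise → linear system) gives (x, y) ≈ (-53.4, -6.3).
Distances from that point to each station vs reported:
  Site 1: calculated 126.2 vs reported 126.2 → residual 0.0 km
  Site 2: calculated 130.9 vs reported 130.9 → residual 0.0 km
  Site 3: calculated 235.3 vs reported 196.0 → residual 39.3 km
  Site 4: calculated 103.6 vs reported 103.6 → residual 0.0 km
Site 1, Site 2, Site 4 are mutually consistent (residuals ≈ 0); Site 3 is off by 39.3 km.

Site 3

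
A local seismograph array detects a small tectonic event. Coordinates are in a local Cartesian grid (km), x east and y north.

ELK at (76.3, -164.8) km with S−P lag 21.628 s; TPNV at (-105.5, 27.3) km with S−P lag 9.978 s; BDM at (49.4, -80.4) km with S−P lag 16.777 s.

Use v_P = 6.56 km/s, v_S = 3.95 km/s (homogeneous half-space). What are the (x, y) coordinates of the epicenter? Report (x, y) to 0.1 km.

(-116.9, -71.1)

Distance from S−P lag: d = Δt · v_P v_S / (v_P − v_S) = Δt · (6.56·3.95)/(6.56−3.95) ≈ 9.9280·Δt.
So d_ELK = 214.72, d_TPNV = 99.06, d_BDM = 166.56 km.
Circle about each station: (x − 76.3)² + (y + 164.8)² = 214.72²; (x + 105.5)² + (y − 27.3)² = 99.06²; (x − 49.4)² + (y + 80.4)² = 166.56².
Subtracting the ELK equation from the TPNV and BDM equations removes the quadratic terms:
-363.6 x + 384.2 y = 15186.60
-53.8 x + 168.8 y = -5713.77
Solving the 2×2 system: x ≈ -116.9, y ≈ -71.1 km.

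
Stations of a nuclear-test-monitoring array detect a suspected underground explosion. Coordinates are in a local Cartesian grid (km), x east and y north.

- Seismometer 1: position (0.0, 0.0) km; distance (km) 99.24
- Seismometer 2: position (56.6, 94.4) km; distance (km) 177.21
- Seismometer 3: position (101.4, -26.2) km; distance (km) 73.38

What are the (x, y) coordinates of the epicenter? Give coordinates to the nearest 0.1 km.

54.7 km east, -82.8 km north

Circle about each station: x² + y² = 99.24²; (x − 56.6)² + (y − 94.4)² = 177.21²; (x − 101.4)² + (y + 26.2)² = 73.38².
Subtracting pairs of circle equations eliminates x²+y² and gives linear equations (the radical axes):
113.2 x + 188.8 y = -9439.89
202.8 x − 52.4 y = 15432.35
Solving the 2×2 system: x ≈ 54.7, y ≈ -82.8 km.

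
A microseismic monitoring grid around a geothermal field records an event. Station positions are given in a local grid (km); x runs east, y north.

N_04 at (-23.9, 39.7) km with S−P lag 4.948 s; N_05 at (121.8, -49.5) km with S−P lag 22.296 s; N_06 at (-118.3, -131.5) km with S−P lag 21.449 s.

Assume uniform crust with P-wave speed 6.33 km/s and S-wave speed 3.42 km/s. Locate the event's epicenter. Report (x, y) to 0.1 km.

x ≈ -35.0 km, y ≈ 4.6 km

Distance from S−P lag: d = Δt · v_P v_S / (v_P − v_S) = Δt · (6.33·3.42)/(6.33−3.42) ≈ 7.4394·Δt.
So d_N_04 = 36.81, d_N_05 = 165.87, d_N_06 = 159.57 km.
Circle about each station: (x + 23.9)² + (y − 39.7)² = 36.81²; (x − 121.8)² + (y + 49.5)² = 165.87²; (x + 118.3)² + (y + 131.5)² = 159.57².
Subtracting pairs of circle equations eliminates x²+y² and gives linear equations (the radical axes):
291.4 x − 178.4 y = -11019.69
-188.8 x − 342.4 y = 5032.23
Solving the 2×2 system: x ≈ -35.0, y ≈ 4.6 km.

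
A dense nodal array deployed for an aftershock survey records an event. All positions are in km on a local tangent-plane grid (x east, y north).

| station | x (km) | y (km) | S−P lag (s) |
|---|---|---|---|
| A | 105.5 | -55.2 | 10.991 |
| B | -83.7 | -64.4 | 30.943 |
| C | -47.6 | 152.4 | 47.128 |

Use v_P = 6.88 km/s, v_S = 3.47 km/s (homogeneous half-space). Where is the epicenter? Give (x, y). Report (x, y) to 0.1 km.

(122.7, -130.2)

Distance from S−P lag: d = Δt · v_P v_S / (v_P − v_S) = Δt · (6.88·3.47)/(6.88−3.47) ≈ 7.0011·Δt.
So d_A = 76.95, d_B = 216.63, d_C = 329.95 km.
Circle about each station: (x − 105.5)² + (y + 55.2)² = 76.95²; (x + 83.7)² + (y + 64.4)² = 216.63²; (x + 47.6)² + (y − 152.4)² = 329.95².
Subtracting the A equation from the B and C equations removes the quadratic terms:
-378.4 x − 18.4 y = -44031.49
-306.2 x + 415.2 y = -91631.47
Solving the 2×2 system: x ≈ 122.7, y ≈ -130.2 km.
Check against A (with the unrounded x, y): √((x − 105.5)²+(y + 55.2)²) = 76.95 ≈ 76.95 km. ✓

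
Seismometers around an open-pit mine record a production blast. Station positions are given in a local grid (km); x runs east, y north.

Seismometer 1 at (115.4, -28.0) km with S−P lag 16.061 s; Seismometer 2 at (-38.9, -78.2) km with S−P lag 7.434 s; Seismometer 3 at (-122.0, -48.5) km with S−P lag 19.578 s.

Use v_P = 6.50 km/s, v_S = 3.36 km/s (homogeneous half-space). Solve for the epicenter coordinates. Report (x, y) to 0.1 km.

Distance from S−P lag: d = Δt · v_P v_S / (v_P − v_S) = Δt · (6.50·3.36)/(6.50−3.36) ≈ 6.9554·Δt.
So d_Seismometer 1 = 111.71, d_Seismometer 2 = 51.71, d_Seismometer 3 = 136.17 km.
Circle about each station: (x − 115.4)² + (y + 28.0)² = 111.71²; (x + 38.9)² + (y + 78.2)² = 51.71²; (x + 122.0)² + (y + 48.5)² = 136.17².
Subtracting the Seismometer 1 equation from the Seismometer 2 and Seismometer 3 equations removes the quadratic terms:
-308.6 x − 100.4 y = 3332.49
-474.8 x − 41.0 y = -2928.05
Solving the 2×2 system: x ≈ 12.3, y ≈ -71.0 km.
Check against Seismometer 1 (with the unrounded x, y): √((x − 115.4)²+(y + 28.0)²) = 111.71 ≈ 111.71 km. ✓

x ≈ 12.3 km, y ≈ -71.0 km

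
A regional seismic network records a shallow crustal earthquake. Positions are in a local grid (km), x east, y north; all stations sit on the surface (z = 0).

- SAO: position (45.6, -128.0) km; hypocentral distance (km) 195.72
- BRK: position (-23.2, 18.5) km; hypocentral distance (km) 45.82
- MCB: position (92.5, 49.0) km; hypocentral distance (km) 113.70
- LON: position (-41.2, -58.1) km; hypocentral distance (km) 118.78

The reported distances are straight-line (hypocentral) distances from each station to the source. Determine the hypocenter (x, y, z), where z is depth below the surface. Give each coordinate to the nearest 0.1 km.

Each station gives a sphere (x−x_i)² + (y−y_i)² + z² = d_i² (stations at z=0).
Subtracting the SAO sphere from BRK and MCB: z² cancels, leaving linear equations in x and y:
-137.6 x + 293.0 y = 18623.98
93.8 x + 354.0 y = 17872.52
Solving: x ≈ -17.800, y ≈ 55.204 km (keep extra digits for the depth step; rounded: -17.8, 55.2).
Then from the SAO sphere: z² = 195.72² − (x − 45.6)² − (y + 128.0)² with x = -17.800, y = 55.204, so z ≈ 26.890 ≈ 26.9 km.
Check against LON (with the unrounded solution): distance 118.78 ≈ 118.78 km. ✓

(-17.8, 55.2, 26.9)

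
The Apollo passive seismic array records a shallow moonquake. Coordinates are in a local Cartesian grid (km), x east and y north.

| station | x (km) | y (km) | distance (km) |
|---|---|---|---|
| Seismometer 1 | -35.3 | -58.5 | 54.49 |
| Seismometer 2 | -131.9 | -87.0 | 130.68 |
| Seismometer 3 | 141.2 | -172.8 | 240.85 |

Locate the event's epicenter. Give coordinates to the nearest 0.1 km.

-30.8 km east, -4.2 km north

Circle about each station: (x + 35.3)² + (y + 58.5)² = 54.49²; (x + 131.9)² + (y + 87.0)² = 130.68²; (x − 141.2)² + (y + 172.8)² = 240.85².
Subtracting the Seismometer 1 equation from the Seismometer 2 and Seismometer 3 equations removes the quadratic terms:
-193.2 x − 57.0 y = 6190.17
353.0 x − 228.6 y = -9910.62
Solving the 2×2 system: x ≈ -30.8, y ≈ -4.2 km.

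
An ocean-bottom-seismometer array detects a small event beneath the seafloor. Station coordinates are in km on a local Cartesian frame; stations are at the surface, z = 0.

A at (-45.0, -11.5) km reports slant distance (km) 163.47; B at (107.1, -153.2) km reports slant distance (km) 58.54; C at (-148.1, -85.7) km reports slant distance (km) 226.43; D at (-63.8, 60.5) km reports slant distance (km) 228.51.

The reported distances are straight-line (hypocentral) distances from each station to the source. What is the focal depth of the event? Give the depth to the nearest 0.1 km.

z ≈ 33.6 km

Each station gives a sphere (x−x_i)² + (y−y_i)² + z² = d_i² (stations at z=0).
Subtracting the A sphere from B and C: z² cancels, leaving linear equations in x and y:
304.2 x − 283.4 y = 56078.91
-206.2 x − 148.4 y = 2572.75
Solving: x ≈ 73.305, y ≈ -119.193 km (keep extra digits for the depth step; rounded: 73.3, -119.2).
Then from the A sphere: z² = 163.47² − (x + 45.0)² − (y + 11.5)² with x = 73.305, y = -119.193, so z ≈ 33.594 ≈ 33.6 km.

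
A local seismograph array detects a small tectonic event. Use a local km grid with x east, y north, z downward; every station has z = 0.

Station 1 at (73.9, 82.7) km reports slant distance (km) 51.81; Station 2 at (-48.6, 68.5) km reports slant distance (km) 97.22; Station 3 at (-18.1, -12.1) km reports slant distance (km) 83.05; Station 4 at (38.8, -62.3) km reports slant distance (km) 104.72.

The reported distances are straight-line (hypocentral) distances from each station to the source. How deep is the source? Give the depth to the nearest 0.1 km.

Each station gives a sphere (x−x_i)² + (y−y_i)² + z² = d_i² (stations at z=0).
Subtracting the Station 1 sphere from Station 2 and Station 3: z² cancels, leaving linear equations in x and y:
-245.0 x − 28.4 y = -12013.74
-184.0 x − 189.6 y = -16039.51
Solving: x ≈ 44.202, y ≈ 41.700 km (keep extra digits for the depth step; rounded: 44.2, 41.7).
Then from the Station 1 sphere: z² = 51.81² − (x − 73.9)² − (y − 82.7)² with x = 44.202, y = 41.700, so z ≈ 11.014 ≈ 11.0 km.

depth ≈ 11.0 km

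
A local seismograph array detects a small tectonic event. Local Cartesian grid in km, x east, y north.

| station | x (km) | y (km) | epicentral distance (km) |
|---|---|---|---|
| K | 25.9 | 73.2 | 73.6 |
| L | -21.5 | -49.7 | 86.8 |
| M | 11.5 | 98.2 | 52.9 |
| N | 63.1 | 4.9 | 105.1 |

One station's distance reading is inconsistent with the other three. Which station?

M

Solve using three stations at a time. Using K, L, N (subtract circle equations pairwise → linear system) gives (x, y) ≈ (-37.4, 35.6).
Distances from that point to each station vs reported:
  K: calculated 73.6 vs reported 73.6 → residual 0.0 km
  L: calculated 86.8 vs reported 86.8 → residual 0.0 km
  M: calculated 79.4 vs reported 52.9 → residual 26.5 km
  N: calculated 105.1 vs reported 105.1 → residual 0.0 km
K, L, N are mutually consistent (residuals ≈ 0); M is off by 26.5 km.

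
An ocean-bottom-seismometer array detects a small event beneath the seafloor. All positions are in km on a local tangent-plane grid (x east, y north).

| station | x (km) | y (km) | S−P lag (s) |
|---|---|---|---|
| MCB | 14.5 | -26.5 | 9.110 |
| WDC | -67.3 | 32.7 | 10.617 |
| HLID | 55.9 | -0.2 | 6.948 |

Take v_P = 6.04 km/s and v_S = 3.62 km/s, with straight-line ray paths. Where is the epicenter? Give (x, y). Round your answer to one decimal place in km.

Distance from S−P lag: d = Δt · v_P v_S / (v_P − v_S) = Δt · (6.04·3.62)/(6.04−3.62) ≈ 9.0350·Δt.
So d_MCB = 82.31, d_WDC = 95.93, d_HLID = 62.78 km.
Circle about each station: (x − 14.5)² + (y + 26.5)² = 82.31²; (x + 67.3)² + (y − 32.7)² = 95.93²; (x − 55.9)² + (y + 0.2)² = 62.78².
Subtracting the MCB equation from the WDC and HLID equations removes the quadratic terms:
-163.6 x + 118.4 y = 2258.45
82.8 x + 52.6 y = 5045.96
Solving the 2×2 system: x ≈ 26.0, y ≈ 55.0 km.

26.0 km east, 55.0 km north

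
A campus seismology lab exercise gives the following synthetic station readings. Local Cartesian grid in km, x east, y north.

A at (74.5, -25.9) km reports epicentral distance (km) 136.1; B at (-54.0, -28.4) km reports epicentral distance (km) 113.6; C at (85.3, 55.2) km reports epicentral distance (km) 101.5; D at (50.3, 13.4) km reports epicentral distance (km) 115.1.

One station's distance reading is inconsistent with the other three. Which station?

Solve using three stations at a time. Using A, B, C (subtract circle equations pairwise → linear system) gives (x, y) ≈ (-13.7, 77.8).
Distances from that point to each station vs reported:
  A: calculated 136.1 vs reported 136.1 → residual 0.0 km
  B: calculated 113.6 vs reported 113.6 → residual 0.0 km
  C: calculated 101.5 vs reported 101.5 → residual 0.0 km
  D: calculated 90.8 vs reported 115.1 → residual 24.3 km
A, B, C are mutually consistent (residuals ≈ 0); D is off by 24.3 km.

D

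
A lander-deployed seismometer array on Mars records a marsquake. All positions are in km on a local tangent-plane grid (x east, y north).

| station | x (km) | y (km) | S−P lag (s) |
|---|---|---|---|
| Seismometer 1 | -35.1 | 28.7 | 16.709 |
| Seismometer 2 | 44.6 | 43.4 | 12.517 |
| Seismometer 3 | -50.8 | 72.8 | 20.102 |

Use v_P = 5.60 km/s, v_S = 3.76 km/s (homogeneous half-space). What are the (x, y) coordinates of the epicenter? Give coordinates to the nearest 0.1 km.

(125.8, -74.6)

Distance from S−P lag: d = Δt · v_P v_S / (v_P − v_S) = Δt · (5.60·3.76)/(5.60−3.76) ≈ 11.4435·Δt.
So d_Seismometer 1 = 191.21, d_Seismometer 2 = 143.24, d_Seismometer 3 = 230.04 km.
Circle about each station: (x + 35.1)² + (y − 28.7)² = 191.21²; (x − 44.6)² + (y − 43.4)² = 143.24²; (x + 50.8)² + (y − 72.8)² = 230.04².
Subtracting pairs of circle equations eliminates x²+y² and gives linear equations (the radical axes):
159.4 x + 29.4 y = 17860.59
-31.4 x + 88.2 y = -10532.36
Solving the 2×2 system: x ≈ 125.8, y ≈ -74.6 km.
Check against Seismometer 1 (with the unrounded x, y): √((x + 35.1)²+(y − 28.7)²) = 191.23 ≈ 191.21 km. ✓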